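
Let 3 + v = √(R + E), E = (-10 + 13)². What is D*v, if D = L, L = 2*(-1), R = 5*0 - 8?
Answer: 4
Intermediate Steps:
E = 9 (E = 3² = 9)
R = -8 (R = 0 - 8 = -8)
L = -2
D = -2
v = -2 (v = -3 + √(-8 + 9) = -3 + √1 = -3 + 1 = -2)
D*v = -2*(-2) = 4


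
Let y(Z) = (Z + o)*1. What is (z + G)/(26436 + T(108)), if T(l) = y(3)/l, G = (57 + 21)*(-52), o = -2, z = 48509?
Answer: 4800924/2855089 ≈ 1.6815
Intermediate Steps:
G = -4056 (G = 78*(-52) = -4056)
y(Z) = -2 + Z (y(Z) = (Z - 2)*1 = (-2 + Z)*1 = -2 + Z)
T(l) = 1/l (T(l) = (-2 + 3)/l = 1/l)
(z + G)/(26436 + T(108)) = (48509 - 4056)/(26436 + 1/108) = 44453/(26436 + 1/108) = 44453/(2855089/108) = 44453*(108/2855089) = 4800924/2855089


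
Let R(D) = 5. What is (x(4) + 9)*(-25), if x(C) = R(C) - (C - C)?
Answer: -350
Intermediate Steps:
x(C) = 5 (x(C) = 5 - (C - C) = 5 - 1*0 = 5 + 0 = 5)
(x(4) + 9)*(-25) = (5 + 9)*(-25) = 14*(-25) = -350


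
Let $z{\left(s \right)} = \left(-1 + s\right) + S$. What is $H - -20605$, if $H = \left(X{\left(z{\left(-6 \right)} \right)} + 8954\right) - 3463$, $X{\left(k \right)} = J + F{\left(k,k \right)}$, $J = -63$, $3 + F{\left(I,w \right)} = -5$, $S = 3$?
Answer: $26025$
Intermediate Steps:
$F{\left(I,w \right)} = -8$ ($F{\left(I,w \right)} = -3 - 5 = -8$)
$z{\left(s \right)} = 2 + s$ ($z{\left(s \right)} = \left(-1 + s\right) + 3 = 2 + s$)
$X{\left(k \right)} = -71$ ($X{\left(k \right)} = -63 - 8 = -71$)
$H = 5420$ ($H = \left(-71 + 8954\right) - 3463 = 8883 - 3463 = 5420$)
$H - -20605 = 5420 - -20605 = 5420 + 20605 = 26025$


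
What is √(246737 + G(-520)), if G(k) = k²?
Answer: √517137 ≈ 719.12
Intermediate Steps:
√(246737 + G(-520)) = √(246737 + (-520)²) = √(246737 + 270400) = √517137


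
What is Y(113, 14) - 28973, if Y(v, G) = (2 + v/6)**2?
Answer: -1027403/36 ≈ -28539.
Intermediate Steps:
Y(v, G) = (2 + v/6)**2 (Y(v, G) = (2 + v*(1/6))**2 = (2 + v/6)**2)
Y(113, 14) - 28973 = (12 + 113)**2/36 - 28973 = (1/36)*125**2 - 28973 = (1/36)*15625 - 28973 = 15625/36 - 28973 = -1027403/36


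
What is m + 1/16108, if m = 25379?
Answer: 408804933/16108 ≈ 25379.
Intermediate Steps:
m + 1/16108 = 25379 + 1/16108 = 408804933/16108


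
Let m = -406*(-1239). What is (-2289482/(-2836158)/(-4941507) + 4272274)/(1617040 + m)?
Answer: 209354789704523467/103890257607083454 ≈ 2.0152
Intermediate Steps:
m = 503034
(-2289482/(-2836158)/(-4941507) + 4272274)/(1617040 + m) = (-2289482/(-2836158)/(-4941507) + 4272274)/(1617040 + 503034) = (-2289482*(-1/2836158)*(-1/4941507) + 4272274)/2120074 = ((88057/109083)*(-1/4941507) + 4272274)*(1/2120074) = (-88057/539034408081 + 4272274)*(1/2120074) = (2302902686749758137/539034408081)*(1/2120074) = 209354789704523467/103890257607083454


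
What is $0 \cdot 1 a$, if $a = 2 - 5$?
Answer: $0$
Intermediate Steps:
$a = -3$ ($a = 2 - 5 = -3$)
$0 \cdot 1 a = 0 \cdot 1 \left(-3\right) = 0 \left(-3\right) = 0$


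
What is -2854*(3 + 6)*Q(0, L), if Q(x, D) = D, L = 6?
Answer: -154116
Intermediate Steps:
-2854*(3 + 6)*Q(0, L) = -2854*(3 + 6)*6 = -25686*6 = -2854*54 = -154116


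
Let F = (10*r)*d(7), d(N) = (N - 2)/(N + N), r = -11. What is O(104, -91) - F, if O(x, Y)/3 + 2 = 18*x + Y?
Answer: 37634/7 ≈ 5376.3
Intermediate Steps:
O(x, Y) = -6 + 3*Y + 54*x (O(x, Y) = -6 + 3*(18*x + Y) = -6 + 3*(Y + 18*x) = -6 + (3*Y + 54*x) = -6 + 3*Y + 54*x)
d(N) = (-2 + N)/(2*N) (d(N) = (-2 + N)/((2*N)) = (-2 + N)*(1/(2*N)) = (-2 + N)/(2*N))
F = -275/7 (F = (10*(-11))*((½)*(-2 + 7)/7) = -55*5/7 = -110*5/14 = -275/7 ≈ -39.286)
O(104, -91) - F = (-6 + 3*(-91) + 54*104) - 1*(-275/7) = (-6 - 273 + 5616) + 275/7 = 5337 + 275/7 = 37634/7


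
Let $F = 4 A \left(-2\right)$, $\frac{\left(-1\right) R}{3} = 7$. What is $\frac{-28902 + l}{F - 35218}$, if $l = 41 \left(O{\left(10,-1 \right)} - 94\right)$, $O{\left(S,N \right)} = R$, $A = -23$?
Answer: $\frac{33617}{35034} \approx 0.95955$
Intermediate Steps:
$R = -21$ ($R = \left(-3\right) 7 = -21$)
$O{\left(S,N \right)} = -21$
$F = 184$ ($F = 4 \left(-23\right) \left(-2\right) = \left(-92\right) \left(-2\right) = 184$)
$l = -4715$ ($l = 41 \left(-21 - 94\right) = 41 \left(-115\right) = -4715$)
$\frac{-28902 + l}{F - 35218} = \frac{-28902 - 4715}{184 - 35218} = - \frac{33617}{-35034} = \left(-33617\right) \left(- \frac{1}{35034}\right) = \frac{33617}{35034}$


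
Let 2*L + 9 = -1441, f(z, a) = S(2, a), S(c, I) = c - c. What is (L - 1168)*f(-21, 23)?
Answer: 0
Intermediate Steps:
S(c, I) = 0
f(z, a) = 0
L = -725 (L = -9/2 + (1/2)*(-1441) = -9/2 - 1441/2 = -725)
(L - 1168)*f(-21, 23) = (-725 - 1168)*0 = -1893*0 = 0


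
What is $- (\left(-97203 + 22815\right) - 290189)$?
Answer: $364577$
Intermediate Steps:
$- (\left(-97203 + 22815\right) - 290189) = - (-74388 - 290189) = \left(-1\right) \left(-364577\right) = 364577$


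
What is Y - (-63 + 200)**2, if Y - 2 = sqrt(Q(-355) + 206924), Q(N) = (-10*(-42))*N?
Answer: -18767 + 4*sqrt(3614) ≈ -18527.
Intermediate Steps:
Q(N) = 420*N
Y = 2 + 4*sqrt(3614) (Y = 2 + sqrt(420*(-355) + 206924) = 2 + sqrt(-149100 + 206924) = 2 + sqrt(57824) = 2 + 4*sqrt(3614) ≈ 242.47)
Y - (-63 + 200)**2 = (2 + 4*sqrt(3614)) - (-63 + 200)**2 = (2 + 4*sqrt(3614)) - 1*137**2 = (2 + 4*sqrt(3614)) - 1*18769 = (2 + 4*sqrt(3614)) - 18769 = -18767 + 4*sqrt(3614)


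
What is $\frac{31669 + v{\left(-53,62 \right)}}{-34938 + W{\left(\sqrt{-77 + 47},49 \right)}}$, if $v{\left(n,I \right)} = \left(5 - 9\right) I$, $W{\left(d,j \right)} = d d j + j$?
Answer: $- \frac{31421}{36359} \approx -0.86419$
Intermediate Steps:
$W{\left(d,j \right)} = j + j d^{2}$ ($W{\left(d,j \right)} = d^{2} j + j = j d^{2} + j = j + j d^{2}$)
$v{\left(n,I \right)} = - 4 I$
$\frac{31669 + v{\left(-53,62 \right)}}{-34938 + W{\left(\sqrt{-77 + 47},49 \right)}} = \frac{31669 - 248}{-34938 + 49 \left(1 + \left(\sqrt{-77 + 47}\right)^{2}\right)} = \frac{31669 - 248}{-34938 + 49 \left(1 + \left(\sqrt{-30}\right)^{2}\right)} = \frac{31421}{-34938 + 49 \left(1 + \left(i \sqrt{30}\right)^{2}\right)} = \frac{31421}{-34938 + 49 \left(1 - 30\right)} = \frac{31421}{-34938 + 49 \left(-29\right)} = \frac{31421}{-34938 - 1421} = \frac{31421}{-36359} = 31421 \left(- \frac{1}{36359}\right) = - \frac{31421}{36359}$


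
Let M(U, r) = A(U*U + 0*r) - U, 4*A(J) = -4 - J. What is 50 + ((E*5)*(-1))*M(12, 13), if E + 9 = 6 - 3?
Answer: -1420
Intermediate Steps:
E = -6 (E = -9 + (6 - 3) = -9 + 3 = -6)
A(J) = -1 - J/4 (A(J) = (-4 - J)/4 = -1 - J/4)
M(U, r) = -1 - U - U²/4 (M(U, r) = (-1 - (U*U + 0*r)/4) - U = (-1 - (U² + 0)/4) - U = (-1 - U²/4) - U = -1 - U - U²/4)
50 + ((E*5)*(-1))*M(12, 13) = 50 + (-6*5*(-1))*(-1 - 1*12 - ¼*12²) = 50 + (-30*(-1))*(-1 - 12 - ¼*144) = 50 + 30*(-1 - 12 - 36) = 50 + 30*(-49) = 50 - 1470 = -1420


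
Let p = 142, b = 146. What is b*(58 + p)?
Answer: 29200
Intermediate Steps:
b*(58 + p) = 146*(58 + 142) = 146*200 = 29200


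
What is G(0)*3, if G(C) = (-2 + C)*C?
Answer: 0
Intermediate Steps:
G(C) = C*(-2 + C)
G(0)*3 = (0*(-2 + 0))*3 = (0*(-2))*3 = 0*3 = 0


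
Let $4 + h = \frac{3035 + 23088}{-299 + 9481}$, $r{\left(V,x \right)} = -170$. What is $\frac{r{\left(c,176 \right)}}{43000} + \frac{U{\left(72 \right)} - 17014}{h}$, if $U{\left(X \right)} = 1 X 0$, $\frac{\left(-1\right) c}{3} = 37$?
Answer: $\frac{134351355223}{9120300} \approx 14731.0$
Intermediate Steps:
$c = -111$ ($c = \left(-3\right) 37 = -111$)
$U{\left(X \right)} = 0$ ($U{\left(X \right)} = X 0 = 0$)
$h = - \frac{10605}{9182}$ ($h = -4 + \frac{3035 + 23088}{-299 + 9481} = -4 + \frac{26123}{9182} = - \frac{10605}{9182} \approx -1.155$)
$\frac{r{\left(c,176 \right)}}{43000} + \frac{U{\left(72 \right)} - 17014}{h} = - \frac{170}{43000} + \frac{0 - 17014}{- \frac{10605}{9182}} = \left(-170\right) \frac{1}{43000} + \left(0 - 17014\right) \left(- \frac{9182}{10605}\right) = - \frac{17}{4300} - - \frac{156222548}{10605} = - \frac{17}{4300} + \frac{156222548}{10605} = \frac{134351355223}{9120300}$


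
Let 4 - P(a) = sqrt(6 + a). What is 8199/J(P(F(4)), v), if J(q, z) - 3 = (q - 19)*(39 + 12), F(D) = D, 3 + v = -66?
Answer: -115697/10271 + 15487*sqrt(10)/20542 ≈ -8.8803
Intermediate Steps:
v = -69 (v = -3 - 66 = -69)
P(a) = 4 - sqrt(6 + a)
J(q, z) = -966 + 51*q (J(q, z) = 3 + (q - 19)*(39 + 12) = 3 + (-19 + q)*51 = 3 + (-969 + 51*q) = -966 + 51*q)
8199/J(P(F(4)), v) = 8199/(-966 + 51*(4 - sqrt(6 + 4))) = 8199/(-966 + 51*(4 - sqrt(10))) = 8199/(-966 + (204 - 51*sqrt(10))) = 8199/(-762 - 51*sqrt(10))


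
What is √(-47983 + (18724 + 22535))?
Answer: 82*I ≈ 82.0*I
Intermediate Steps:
√(-47983 + (18724 + 22535)) = √(-47983 + 41259) = √(-6724) = 82*I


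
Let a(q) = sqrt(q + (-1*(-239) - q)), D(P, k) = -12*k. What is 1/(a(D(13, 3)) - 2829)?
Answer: -2829/8003002 - sqrt(239)/8003002 ≈ -0.00035542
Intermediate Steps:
a(q) = sqrt(239) (a(q) = sqrt(q + (239 - q)) = sqrt(239))
1/(a(D(13, 3)) - 2829) = 1/(sqrt(239) - 2829) = 1/(-2829 + sqrt(239))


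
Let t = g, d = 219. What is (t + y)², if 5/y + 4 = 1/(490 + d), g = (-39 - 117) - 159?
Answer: 32153510596/321489 ≈ 1.0001e+5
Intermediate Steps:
g = -315 (g = -156 - 159 = -315)
t = -315
y = -709/567 (y = 5/(-4 + 1/(490 + 219)) = 5/(-4 + 1/709) = 5/(-2835/709) = 5*(-709/2835) = -709/567 ≈ -1.2504)
(t + y)² = (-315 - 709/567)² = (-179314/567)² = 32153510596/321489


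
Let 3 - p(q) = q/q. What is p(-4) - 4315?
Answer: -4313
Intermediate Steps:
p(q) = 2 (p(q) = 3 - q/q = 3 - 1*1 = 3 - 1 = 2)
p(-4) - 4315 = 2 - 4315 = -4313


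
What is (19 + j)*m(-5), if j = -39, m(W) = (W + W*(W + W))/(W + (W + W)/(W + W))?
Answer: 225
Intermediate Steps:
m(W) = (W + 2*W²)/(1 + W) (m(W) = (W + W*(2*W))/(W + (2*W)/((2*W))) = (W + 2*W²)/(W + (2*W)*(1/(2*W))) = (W + 2*W²)/(W + 1) = (W + 2*W²)/(1 + W))
(19 + j)*m(-5) = (19 - 39)*(-5*(1 + 2*(-5))/(1 - 5)) = -(-100)*(1 - 10)/(-4) = -(-100)*(-1)*(-9)/4 = -20*(-45/4) = 225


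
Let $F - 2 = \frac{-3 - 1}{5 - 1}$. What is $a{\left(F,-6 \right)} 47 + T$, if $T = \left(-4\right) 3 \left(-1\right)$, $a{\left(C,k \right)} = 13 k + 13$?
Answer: $-3043$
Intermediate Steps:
$F = 1$ ($F = 2 + \frac{-3 - 1}{5 - 1} = 2 - \frac{4}{4} = 2 - 1 = 1$)
$a{\left(C,k \right)} = 13 + 13 k$
$T = 12$ ($T = \left(-12\right) \left(-1\right) = 12$)
$a{\left(F,-6 \right)} 47 + T = \left(13 + 13 \left(-6\right)\right) 47 + 12 = \left(13 - 78\right) 47 + 12 = \left(-65\right) 47 + 12 = -3055 + 12 = -3043$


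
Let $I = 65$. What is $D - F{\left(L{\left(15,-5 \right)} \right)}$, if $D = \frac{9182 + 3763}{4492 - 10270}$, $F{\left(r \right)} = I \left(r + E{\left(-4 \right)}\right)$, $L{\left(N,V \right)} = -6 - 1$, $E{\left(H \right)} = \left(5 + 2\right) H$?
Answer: $\frac{4377335}{1926} \approx 2272.8$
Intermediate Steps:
$E{\left(H \right)} = 7 H$
$L{\left(N,V \right)} = -7$
$F{\left(r \right)} = -1820 + 65 r$ ($F{\left(r \right)} = 65 \left(r + 7 \left(-4\right)\right) = 65 \left(r - 28\right) = 65 \left(-28 + r\right) = -1820 + 65 r$)
$D = - \frac{4315}{1926}$ ($D = \frac{12945}{-5778} = 12945 \left(- \frac{1}{5778}\right) = - \frac{4315}{1926} \approx -2.2404$)
$D - F{\left(L{\left(15,-5 \right)} \right)} = - \frac{4315}{1926} - \left(-1820 + 65 \left(-7\right)\right) = - \frac{4315}{1926} - \left(-1820 - 455\right) = - \frac{4315}{1926} - -2275 = - \frac{4315}{1926} + 2275 = \frac{4377335}{1926}$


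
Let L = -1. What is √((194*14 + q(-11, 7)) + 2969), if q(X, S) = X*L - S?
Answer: √5689 ≈ 75.425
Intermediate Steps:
q(X, S) = -S - X (q(X, S) = X*(-1) - S = -X - S = -S - X)
√((194*14 + q(-11, 7)) + 2969) = √((194*14 + (-1*7 - 1*(-11))) + 2969) = √((2716 + (-7 + 11)) + 2969) = √((2716 + 4) + 2969) = √(2720 + 2969) = √5689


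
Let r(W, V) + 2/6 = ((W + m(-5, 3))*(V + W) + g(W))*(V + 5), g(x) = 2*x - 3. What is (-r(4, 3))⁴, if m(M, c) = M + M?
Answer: 624607283041/81 ≈ 7.7112e+9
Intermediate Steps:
g(x) = -3 + 2*x
m(M, c) = 2*M
r(W, V) = -⅓ + (5 + V)*(-3 + 2*W + (-10 + W)*(V + W)) (r(W, V) = -⅓ + ((W + 2*(-5))*(V + W) + (-3 + 2*W))*(V + 5) = -⅓ + ((W - 10)*(V + W) + (-3 + 2*W))*(5 + V) = -⅓ + ((-10 + W)*(V + W) + (-3 + 2*W))*(5 + V) = -⅓ + (-3 + 2*W + (-10 + W)*(V + W))*(5 + V) = -⅓ + (5 + V)*(-3 + 2*W + (-10 + W)*(V + W)))
(-r(4, 3))⁴ = (-(-46/3 - 53*3 - 40*4 - 10*3² + 5*4² + 3*4² + 4*3² - 3*3*4))⁴ = (-(-46/3 - 159 - 160 - 10*9 + 5*16 + 3*16 + 4*9 - 36))⁴ = (-(-46/3 - 159 - 160 - 90 + 80 + 48 + 36 - 36))⁴ = (-1*(-889/3))⁴ = (889/3)⁴ = 624607283041/81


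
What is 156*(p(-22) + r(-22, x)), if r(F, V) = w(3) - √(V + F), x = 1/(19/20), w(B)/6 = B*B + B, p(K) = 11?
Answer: 12948 - 156*I*√7562/19 ≈ 12948.0 - 713.99*I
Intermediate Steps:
w(B) = 6*B + 6*B² (w(B) = 6*(B*B + B) = 6*(B² + B) = 6*(B + B²) = 6*B + 6*B²)
x = 20/19 (x = 1/(19*(1/20)) = 1/(19/20) = 20/19 ≈ 1.0526)
r(F, V) = 72 - √(F + V) (r(F, V) = 6*3*(1 + 3) - √(V + F) = 6*3*4 - √(F + V) = 72 - √(F + V))
156*(p(-22) + r(-22, x)) = 156*(11 + (72 - √(-22 + 20/19))) = 156*(11 + (72 - √(-398/19))) = 156*(11 + (72 - I*√7562/19)) = 156*(83 - I*√7562/19) = 12948 - 156*I*√7562/19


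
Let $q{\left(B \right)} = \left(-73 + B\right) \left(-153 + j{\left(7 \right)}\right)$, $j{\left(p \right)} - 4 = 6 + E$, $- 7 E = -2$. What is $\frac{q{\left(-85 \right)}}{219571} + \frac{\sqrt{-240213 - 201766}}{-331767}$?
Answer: $\frac{157842}{1536997} - \frac{i \sqrt{441979}}{331767} \approx 0.1027 - 0.0020039 i$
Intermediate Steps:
$E = \frac{2}{7}$ ($E = \left(- \frac{1}{7}\right) \left(-2\right) = \frac{2}{7} \approx 0.28571$)
$j{\left(p \right)} = \frac{72}{7}$ ($j{\left(p \right)} = 4 + \left(6 + \frac{2}{7}\right) = 4 + \frac{44}{7} = \frac{72}{7}$)
$q{\left(B \right)} = \frac{72927}{7} - \frac{999 B}{7}$ ($q{\left(B \right)} = \left(-73 + B\right) \left(-153 + \frac{72}{7}\right) = \left(-73 + B\right) \left(- \frac{999}{7}\right) = \frac{72927}{7} - \frac{999 B}{7}$)
$\frac{q{\left(-85 \right)}}{219571} + \frac{\sqrt{-240213 - 201766}}{-331767} = \frac{\frac{72927}{7} - - \frac{84915}{7}}{219571} + \frac{\sqrt{-240213 - 201766}}{-331767} = \left(\frac{72927}{7} + \frac{84915}{7}\right) \frac{1}{219571} + \sqrt{-441979} \left(- \frac{1}{331767}\right) = \frac{157842}{7} \cdot \frac{1}{219571} + i \sqrt{441979} \left(- \frac{1}{331767}\right) = \frac{157842}{1536997} - \frac{i \sqrt{441979}}{331767}$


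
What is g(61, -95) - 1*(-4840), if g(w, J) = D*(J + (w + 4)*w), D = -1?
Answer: 970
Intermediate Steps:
g(w, J) = -J - w*(4 + w) (g(w, J) = -(J + (w + 4)*w) = -(J + (4 + w)*w) = -(J + w*(4 + w)) = -J - w*(4 + w))
g(61, -95) - 1*(-4840) = (-1*(-95) - 1*61² - 4*61) - 1*(-4840) = (95 - 1*3721 - 244) + 4840 = (95 - 3721 - 244) + 4840 = -3870 + 4840 = 970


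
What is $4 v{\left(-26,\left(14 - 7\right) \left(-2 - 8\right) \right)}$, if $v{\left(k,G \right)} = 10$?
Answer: $40$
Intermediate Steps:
$4 v{\left(-26,\left(14 - 7\right) \left(-2 - 8\right) \right)} = 4 \cdot 10 = 40$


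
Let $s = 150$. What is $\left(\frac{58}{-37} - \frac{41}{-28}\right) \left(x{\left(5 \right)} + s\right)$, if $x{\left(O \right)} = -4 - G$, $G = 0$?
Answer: $- \frac{7811}{518} \approx -15.079$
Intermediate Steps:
$x{\left(O \right)} = -4$ ($x{\left(O \right)} = -4 - 0 = -4 + 0 = -4$)
$\left(\frac{58}{-37} - \frac{41}{-28}\right) \left(x{\left(5 \right)} + s\right) = \left(\frac{58}{-37} - \frac{41}{-28}\right) \left(-4 + 150\right) = \left(58 \left(- \frac{1}{37}\right) - - \frac{41}{28}\right) 146 = \left(- \frac{58}{37} + \frac{41}{28}\right) 146 = \left(- \frac{107}{1036}\right) 146 = - \frac{7811}{518}$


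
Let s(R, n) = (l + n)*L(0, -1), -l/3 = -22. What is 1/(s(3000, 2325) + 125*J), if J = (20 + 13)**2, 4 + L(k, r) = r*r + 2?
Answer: 1/133734 ≈ 7.4775e-6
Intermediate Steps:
l = 66 (l = -3*(-22) = 66)
L(k, r) = -2 + r**2 (L(k, r) = -4 + (r*r + 2) = -4 + (r**2 + 2) = -4 + (2 + r**2) = -2 + r**2)
s(R, n) = -66 - n (s(R, n) = (66 + n)*(-2 + (-1)**2) = (66 + n)*(-2 + 1) = (66 + n)*(-1) = -66 - n)
J = 1089 (J = 33**2 = 1089)
1/(s(3000, 2325) + 125*J) = 1/((-66 - 1*2325) + 125*1089) = 1/((-66 - 2325) + 136125) = 1/(-2391 + 136125) = 1/133734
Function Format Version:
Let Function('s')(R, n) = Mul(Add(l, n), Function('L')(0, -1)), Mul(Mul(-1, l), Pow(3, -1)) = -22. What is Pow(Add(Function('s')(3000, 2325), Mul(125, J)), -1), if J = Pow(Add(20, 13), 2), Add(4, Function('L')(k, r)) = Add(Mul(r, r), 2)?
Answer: Rational(1, 133734) ≈ 7.4775e-6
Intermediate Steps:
l = 66 (l = Mul(-3, -22) = 66)
Function('L')(k, r) = Add(-2, Pow(r, 2)) (Function('L')(k, r) = Add(-4, Add(Mul(r, r), 2)) = Add(-4, Add(Pow(r, 2), 2)) = Add(-4, Add(2, Pow(r, 2))) = Add(-2, Pow(r, 2)))
Function('s')(R, n) = Add(-66, Mul(-1, n)) (Function('s')(R, n) = Mul(Add(66, n), Add(-2, Pow(-1, 2))) = Mul(Add(66, n), Add(-2, 1)) = Mul(Add(66, n), -1) = Add(-66, Mul(-1, n)))
J = 1089 (J = Pow(33, 2) = 1089)
Pow(Add(Function('s')(3000, 2325), Mul(125, J)), -1) = Pow(Add(Add(-66, Mul(-1, 2325)), Mul(125, 1089)), -1) = Pow(Add(Add(-66, -2325), 136125), -1) = Pow(Add(-2391, 136125), -1) = Pow(133734, -1) = Rational(1, 133734)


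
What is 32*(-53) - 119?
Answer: -1815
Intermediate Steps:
32*(-53) - 119 = -1696 - 119 = -1815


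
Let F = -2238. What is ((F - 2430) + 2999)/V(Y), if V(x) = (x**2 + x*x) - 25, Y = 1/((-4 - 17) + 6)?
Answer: 375525/5623 ≈ 66.784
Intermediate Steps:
Y = -1/15 (Y = 1/(-21 + 6) = 1/(-15) = -1/15 ≈ -0.066667)
V(x) = -25 + 2*x**2 (V(x) = (x**2 + x**2) - 25 = 2*x**2 - 25 = -25 + 2*x**2)
((F - 2430) + 2999)/V(Y) = ((-2238 - 2430) + 2999)/(-25 + 2*(-1/15)**2) = (-4668 + 2999)/(-25 + 2*(1/225)) = -1669/(-25 + 2/225) = -1669/(-5623/225) = -1669*(-225/5623) = 375525/5623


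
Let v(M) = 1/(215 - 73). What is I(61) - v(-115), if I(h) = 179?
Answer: 25417/142 ≈ 178.99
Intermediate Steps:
v(M) = 1/142
I(61) - v(-115) = 179 - 1*1/142 = 179 - 1/142 = 25417/142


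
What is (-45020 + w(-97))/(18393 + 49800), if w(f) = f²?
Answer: -35611/68193 ≈ -0.52221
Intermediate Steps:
(-45020 + w(-97))/(18393 + 49800) = (-45020 + (-97)²)/(18393 + 49800) = (-45020 + 9409)/68193 = -35611*1/68193 = -35611/68193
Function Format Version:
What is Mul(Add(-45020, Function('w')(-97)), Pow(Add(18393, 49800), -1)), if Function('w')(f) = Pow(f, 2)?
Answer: Rational(-35611, 68193) ≈ -0.52221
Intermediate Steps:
Mul(Add(-45020, Function('w')(-97)), Pow(Add(18393, 49800), -1)) = Mul(Add(-45020, Pow(-97, 2)), Pow(Add(18393, 49800), -1)) = Mul(Add(-45020, 9409), Pow(68193, -1)) = Mul(-35611, Rational(1, 68193)) = Rational(-35611, 68193)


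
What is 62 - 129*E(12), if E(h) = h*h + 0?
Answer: -18514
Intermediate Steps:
E(h) = h² (E(h) = h² + 0 = h²)
62 - 129*E(12) = 62 - 129*12² = 62 - 129*144 = 62 - 18576 = -18514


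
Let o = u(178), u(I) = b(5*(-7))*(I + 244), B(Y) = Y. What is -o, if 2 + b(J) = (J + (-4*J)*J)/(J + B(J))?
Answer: -28907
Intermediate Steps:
b(J) = -2 + (J - 4*J²)/(2*J) (b(J) = -2 + (J + (-4*J)*J)/(J + J) = -2 + (J - 4*J²)/((2*J)) = -2 + (J - 4*J²)*(1/(2*J)) = -2 + (J - 4*J²)/(2*J))
u(I) = 16714 + 137*I/2 (u(I) = (-3/2 - 10*(-7))*(I + 244) = (-3/2 - 2*(-35))*(244 + I) = (-3/2 + 70)*(244 + I) = 137*(244 + I)/2 = 16714 + 137*I/2)
o = 28907 (o = 16714 + (137/2)*178 = 16714 + 12193 = 28907)
-o = -1*28907 = -28907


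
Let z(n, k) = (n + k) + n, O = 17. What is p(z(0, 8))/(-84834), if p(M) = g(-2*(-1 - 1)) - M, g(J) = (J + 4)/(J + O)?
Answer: 80/890757 ≈ 8.9811e-5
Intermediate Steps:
g(J) = (4 + J)/(17 + J) (g(J) = (J + 4)/(J + 17) = (4 + J)/(17 + J))
z(n, k) = k + 2*n (z(n, k) = (k + n) + n = k + 2*n)
p(M) = 8/21 - M (p(M) = (4 - 2*(-1 - 1))/(17 - 2*(-1 - 1)) - M = (4 - 2*(-2))/(17 - 2*(-2)) - M = (4 + 4)/(17 + 4) - M = 8/21 - M)
p(z(0, 8))/(-84834) = (8/21 - (8 + 2*0))/(-84834) = (8/21 - (8 + 0))*(-1/84834) = (8/21 - 1*8)*(-1/84834) = (8/21 - 8)*(-1/84834) = -160/21*(-1/84834) = 80/890757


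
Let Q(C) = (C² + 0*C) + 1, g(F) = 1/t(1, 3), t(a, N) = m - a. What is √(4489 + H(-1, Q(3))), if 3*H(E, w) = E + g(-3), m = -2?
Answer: √40397/3 ≈ 66.997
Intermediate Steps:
t(a, N) = -2 - a
g(F) = -⅓ (g(F) = 1/(-2 - 1*1) = 1/(-2 - 1) = 1/(-3) = -⅓)
Q(C) = 1 + C² (Q(C) = (C² + 0) + 1 = C² + 1 = 1 + C²)
H(E, w) = -⅑ + E/3 (H(E, w) = (E - ⅓)/3 = (-⅓ + E)/3 = -⅑ + E/3)
√(4489 + H(-1, Q(3))) = √(4489 + (-⅑ + (⅓)*(-1))) = √(4489 + (-⅑ - ⅓)) = √(4489 - 4/9) = √(40397/9) = √40397/3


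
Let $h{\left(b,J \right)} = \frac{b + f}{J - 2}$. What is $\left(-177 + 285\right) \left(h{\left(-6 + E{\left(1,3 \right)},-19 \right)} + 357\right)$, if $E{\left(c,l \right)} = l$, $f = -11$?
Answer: $38628$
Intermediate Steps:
$h{\left(b,J \right)} = \frac{-11 + b}{-2 + J}$ ($h{\left(b,J \right)} = \frac{b - 11}{J - 2} = \frac{-11 + b}{-2 + J}$)
$\left(-177 + 285\right) \left(h{\left(-6 + E{\left(1,3 \right)},-19 \right)} + 357\right) = \left(-177 + 285\right) \left(\frac{-11 + \left(-6 + 3\right)}{-2 - 19} + 357\right) = 108 \left(\frac{-11 - 3}{-21} + 357\right) = 108 \left(\left(- \frac{1}{21}\right) \left(-14\right) + 357\right) = 108 \left(\frac{2}{3} + 357\right) = 108 \cdot \frac{1073}{3} = 38628$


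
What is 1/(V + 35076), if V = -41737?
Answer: -1/6661 ≈ -0.00015013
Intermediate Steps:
1/(V + 35076) = 1/(-41737 + 35076) = 1/(-6661) = -1/6661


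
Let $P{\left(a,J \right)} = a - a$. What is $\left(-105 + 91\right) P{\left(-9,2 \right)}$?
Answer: $0$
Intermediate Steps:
$P{\left(a,J \right)} = 0$
$\left(-105 + 91\right) P{\left(-9,2 \right)} = \left(-105 + 91\right) 0 = \left(-14\right) 0 = 0$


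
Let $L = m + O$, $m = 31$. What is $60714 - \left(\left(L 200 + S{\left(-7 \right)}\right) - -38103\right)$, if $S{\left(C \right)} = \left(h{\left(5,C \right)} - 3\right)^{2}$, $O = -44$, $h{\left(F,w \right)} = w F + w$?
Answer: $23186$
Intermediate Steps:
$h{\left(F,w \right)} = w + F w$ ($h{\left(F,w \right)} = F w + w = w + F w$)
$S{\left(C \right)} = \left(-3 + 6 C\right)^{2}$ ($S{\left(C \right)} = \left(C \left(1 + 5\right) - 3\right)^{2} = \left(C 6 - 3\right)^{2} = \left(6 C - 3\right)^{2} = \left(-3 + 6 C\right)^{2}$)
$L = -13$ ($L = 31 - 44 = -13$)
$60714 - \left(\left(L 200 + S{\left(-7 \right)}\right) - -38103\right) = 60714 - \left(\left(\left(-13\right) 200 + 9 \left(-1 + 2 \left(-7\right)\right)^{2}\right) - -38103\right) = 60714 - \left(\left(-2600 + 9 \left(-1 - 14\right)^{2}\right) + 38103\right) = 60714 - \left(\left(-2600 + 9 \left(-15\right)^{2}\right) + 38103\right) = 60714 - \left(\left(-2600 + 9 \cdot 225\right) + 38103\right) = 60714 - \left(\left(-2600 + 2025\right) + 38103\right) = 60714 - \left(-575 + 38103\right) = 60714 - 37528 = 23186$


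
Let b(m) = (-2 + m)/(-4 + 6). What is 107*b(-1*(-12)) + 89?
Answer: 624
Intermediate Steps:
b(m) = -1 + m/2 (b(m) = (-2 + m)/2 = (-2 + m)*(½) = -1 + m/2)
107*b(-1*(-12)) + 89 = 107*(-1 + (-1*(-12))/2) + 89 = 107*(-1 + (½)*12) + 89 = 107*(-1 + 6) + 89 = 107*5 + 89 = 535 + 89 = 624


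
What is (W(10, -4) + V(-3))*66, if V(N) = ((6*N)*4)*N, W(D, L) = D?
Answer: 14916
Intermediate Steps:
V(N) = 24*N² (V(N) = (24*N)*N = 24*N²)
(W(10, -4) + V(-3))*66 = (10 + 24*(-3)²)*66 = (10 + 24*9)*66 = (10 + 216)*66 = 226*66 = 14916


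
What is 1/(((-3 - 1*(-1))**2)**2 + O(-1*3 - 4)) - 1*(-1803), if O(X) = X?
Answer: 16228/9 ≈ 1803.1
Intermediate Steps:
1/(((-3 - 1*(-1))**2)**2 + O(-1*3 - 4)) - 1*(-1803) = 1/(((-3 - 1*(-1))**2)**2 + (-1*3 - 4)) - 1*(-1803) = 1/(((-3 + 1)**2)**2 + (-3 - 4)) + 1803 = 1/(((-2)**2)**2 - 7) + 1803 = 1/(4**2 - 7) + 1803 = 1/(16 - 7) + 1803 = 1/9 + 1803 = 16228/9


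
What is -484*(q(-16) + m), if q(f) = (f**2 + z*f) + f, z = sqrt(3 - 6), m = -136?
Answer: -50336 + 7744*I*sqrt(3) ≈ -50336.0 + 13413.0*I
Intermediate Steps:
z = I*sqrt(3) (z = sqrt(-3) = I*sqrt(3) ≈ 1.732*I)
q(f) = f + f**2 + I*f*sqrt(3) (q(f) = (f**2 + (I*sqrt(3))*f) + f = (f**2 + I*f*sqrt(3)) + f = f + f**2 + I*f*sqrt(3))
-484*(q(-16) + m) = -484*(-16*(1 - 16 + I*sqrt(3)) - 136) = -484*(-16*(-15 + I*sqrt(3)) - 136) = -484*((240 - 16*I*sqrt(3)) - 136) = -484*(104 - 16*I*sqrt(3)) = -50336 + 7744*I*sqrt(3)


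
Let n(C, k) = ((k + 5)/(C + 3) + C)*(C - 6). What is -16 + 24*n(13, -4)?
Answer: 4357/2 ≈ 2178.5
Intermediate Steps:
n(C, k) = (-6 + C)*(C + (5 + k)/(3 + C)) (n(C, k) = ((5 + k)/(3 + C) + C)*(-6 + C) = (C + (5 + k)/(3 + C))*(-6 + C) = (-6 + C)*(C + (5 + k)/(3 + C)))
-16 + 24*n(13, -4) = -16 + 24*((-30 + 13³ - 13*13 - 6*(-4) - 3*13² + 13*(-4))/(3 + 13)) = -16 + 24*((-30 + 2197 - 169 + 24 - 3*169 - 52)/16) = -16 + 24*((-30 + 2197 - 169 + 24 - 507 - 52)/16) = -16 + 24*((1/16)*1463) = -16 + 24*(1463/16) = -16 + 4389/2 = 4357/2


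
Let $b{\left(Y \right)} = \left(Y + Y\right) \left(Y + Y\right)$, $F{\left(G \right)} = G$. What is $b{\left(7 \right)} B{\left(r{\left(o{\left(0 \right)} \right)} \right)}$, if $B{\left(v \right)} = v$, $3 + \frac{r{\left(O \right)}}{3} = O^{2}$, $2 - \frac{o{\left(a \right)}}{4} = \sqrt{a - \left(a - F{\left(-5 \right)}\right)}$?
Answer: $-11172 - 37632 i \sqrt{5} \approx -11172.0 - 84148.0 i$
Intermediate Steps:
$b{\left(Y \right)} = 4 Y^{2}$ ($b{\left(Y \right)} = 2 Y 2 Y = 4 Y^{2}$)
$o{\left(a \right)} = 8 - 4 i \sqrt{5}$ ($o{\left(a \right)} = 8 - 4 \sqrt{a - \left(5 + a\right)} = 8 - 4 \sqrt{-5} = 8 - 4 i \sqrt{5}$)
$r{\left(O \right)} = -9 + 3 O^{2}$
$b{\left(7 \right)} B{\left(r{\left(o{\left(0 \right)} \right)} \right)} = 4 \cdot 7^{2} \left(-9 + 3 \left(8 - 4 i \sqrt{5}\right)^{2}\right) = 4 \cdot 49 \left(-9 + 3 \left(8 - 4 i \sqrt{5}\right)^{2}\right) = 196 \left(-9 + 3 \left(8 - 4 i \sqrt{5}\right)^{2}\right) = -1764 + 588 \left(8 - 4 i \sqrt{5}\right)^{2}$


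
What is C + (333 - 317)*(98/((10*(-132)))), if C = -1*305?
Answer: -50521/165 ≈ -306.19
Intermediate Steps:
C = -305
C + (333 - 317)*(98/((10*(-132)))) = -305 + (333 - 317)*(98/((10*(-132)))) = -305 + 16*(98/(-1320)) = -305 + 16*(98*(-1/1320)) = -305 + 16*(-49/660) = -305 - 196/165 = -50521/165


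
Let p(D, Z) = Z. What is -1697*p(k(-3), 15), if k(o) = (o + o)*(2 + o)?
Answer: -25455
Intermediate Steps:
k(o) = 2*o*(2 + o) (k(o) = (2*o)*(2 + o) = 2*o*(2 + o))
-1697*p(k(-3), 15) = -1697*15 = -25455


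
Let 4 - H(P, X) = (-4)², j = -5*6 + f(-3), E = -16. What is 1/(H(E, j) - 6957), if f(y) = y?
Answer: -1/6969 ≈ -0.00014349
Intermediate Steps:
j = -33 (j = -5*6 - 3 = -30 - 3 = -33)
H(P, X) = -12 (H(P, X) = 4 - 1*(-4)² = 4 - 1*16 = 4 - 16 = -12)
1/(H(E, j) - 6957) = 1/(-12 - 6957) = 1/(-6969) = -1/6969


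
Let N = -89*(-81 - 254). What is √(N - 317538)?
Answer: I*√287723 ≈ 536.4*I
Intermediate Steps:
N = 29815 (N = -89*(-335) = 29815)
√(N - 317538) = √(29815 - 317538) = √(-287723) = I*√287723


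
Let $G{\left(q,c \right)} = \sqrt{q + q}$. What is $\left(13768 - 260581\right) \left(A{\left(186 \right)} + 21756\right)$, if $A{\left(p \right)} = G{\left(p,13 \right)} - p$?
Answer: $-5323756410 - 493626 \sqrt{93} \approx -5.3285 \cdot 10^{9}$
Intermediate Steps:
$G{\left(q,c \right)} = \sqrt{2} \sqrt{q}$ ($G{\left(q,c \right)} = \sqrt{2 q} = \sqrt{2} \sqrt{q}$)
$A{\left(p \right)} = - p + \sqrt{2} \sqrt{p}$ ($A{\left(p \right)} = \sqrt{2} \sqrt{p} - p = - p + \sqrt{2} \sqrt{p}$)
$\left(13768 - 260581\right) \left(A{\left(186 \right)} + 21756\right) = \left(13768 - 260581\right) \left(\left(\left(-1\right) 186 + \sqrt{2} \sqrt{186}\right) + 21756\right) = - 246813 \left(\left(-186 + 2 \sqrt{93}\right) + 21756\right) = - 246813 \left(21570 + 2 \sqrt{93}\right) = -5323756410 - 493626 \sqrt{93}$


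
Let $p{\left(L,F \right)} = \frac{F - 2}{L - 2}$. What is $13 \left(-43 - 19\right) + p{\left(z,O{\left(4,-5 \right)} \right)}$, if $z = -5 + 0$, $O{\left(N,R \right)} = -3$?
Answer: $- \frac{5637}{7} \approx -805.29$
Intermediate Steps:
$z = -5$
$p{\left(L,F \right)} = \frac{-2 + F}{-2 + L}$
$13 \left(-43 - 19\right) + p{\left(z,O{\left(4,-5 \right)} \right)} = 13 \left(-43 - 19\right) + \frac{-2 - 3}{-2 - 5} = 13 \left(-62\right) + \frac{1}{-7} \left(-5\right) = -806 - - \frac{5}{7} = -806 + \frac{5}{7} = - \frac{5637}{7}$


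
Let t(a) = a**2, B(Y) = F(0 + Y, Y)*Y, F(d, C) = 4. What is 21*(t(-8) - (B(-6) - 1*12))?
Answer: 2100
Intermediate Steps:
B(Y) = 4*Y
21*(t(-8) - (B(-6) - 1*12)) = 21*((-8)**2 - (4*(-6) - 1*12)) = 21*(64 - (-24 - 12)) = 21*(64 - 1*(-36)) = 21*(64 + 36) = 21*100 = 2100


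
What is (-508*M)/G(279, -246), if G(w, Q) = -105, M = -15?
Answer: -508/7 ≈ -72.571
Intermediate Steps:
(-508*M)/G(279, -246) = -508*(-15)/(-105) = 7620*(-1/105) = -508/7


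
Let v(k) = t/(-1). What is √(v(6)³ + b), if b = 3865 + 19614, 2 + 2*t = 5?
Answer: √375610/4 ≈ 153.22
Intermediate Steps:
t = 3/2 (t = -1 + (½)*5 = -1 + 5/2 = 3/2 ≈ 1.5000)
v(k) = -3/2 (v(k) = (3/2)/(-1) = (3/2)*(-1) = -3/2)
b = 23479
√(v(6)³ + b) = √((-3/2)³ + 23479) = √(-27/8 + 23479) = √(187805/8) = √375610/4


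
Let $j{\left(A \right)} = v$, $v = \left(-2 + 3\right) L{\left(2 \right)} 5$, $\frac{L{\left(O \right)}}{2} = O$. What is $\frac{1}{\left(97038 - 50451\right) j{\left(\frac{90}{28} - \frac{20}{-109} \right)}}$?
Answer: $\frac{1}{931740} \approx 1.0733 \cdot 10^{-6}$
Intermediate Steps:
$L{\left(O \right)} = 2 O$
$v = 20$ ($v = \left(-2 + 3\right) 2 \cdot 2 \cdot 5 = 1 \cdot 4 \cdot 5 = 4 \cdot 5 = 20$)
$j{\left(A \right)} = 20$
$\frac{1}{\left(97038 - 50451\right) j{\left(\frac{90}{28} - \frac{20}{-109} \right)}} = \frac{1}{\left(97038 - 50451\right) 20} = \frac{1}{46587} \cdot \frac{1}{20} = \frac{1}{931740}$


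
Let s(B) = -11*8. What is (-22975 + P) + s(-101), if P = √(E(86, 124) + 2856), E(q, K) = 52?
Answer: -23063 + 2*√727 ≈ -23009.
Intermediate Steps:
P = 2*√727 (P = √(52 + 2856) = √2908 = 2*√727 ≈ 53.926)
s(B) = -88
(-22975 + P) + s(-101) = (-22975 + 2*√727) - 88 = -23063 + 2*√727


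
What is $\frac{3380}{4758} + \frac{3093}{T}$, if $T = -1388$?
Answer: $- \frac{385579}{254004} \approx -1.518$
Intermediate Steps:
$\frac{3380}{4758} + \frac{3093}{T} = \frac{3380}{4758} + \frac{3093}{-1388} = 3380 \cdot \frac{1}{4758} + 3093 \left(- \frac{1}{1388}\right) = \frac{130}{183} - \frac{3093}{1388} = - \frac{385579}{254004}$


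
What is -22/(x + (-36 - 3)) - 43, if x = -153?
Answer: -4117/96 ≈ -42.885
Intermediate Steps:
-22/(x + (-36 - 3)) - 43 = -22/(-153 + (-36 - 3)) - 43 = -22/(-153 - 39) - 43 = -22/(-192) - 43 = -1/192*(-22) - 43 = 11/96 - 43 = -4117/96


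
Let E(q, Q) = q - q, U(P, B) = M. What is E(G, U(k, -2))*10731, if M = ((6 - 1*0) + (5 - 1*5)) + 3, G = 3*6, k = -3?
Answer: 0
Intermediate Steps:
G = 18
M = 9 (M = ((6 + 0) + (5 - 5)) + 3 = (6 + 0) + 3 = 6 + 3 = 9)
U(P, B) = 9
E(q, Q) = 0
E(G, U(k, -2))*10731 = 0*10731 = 0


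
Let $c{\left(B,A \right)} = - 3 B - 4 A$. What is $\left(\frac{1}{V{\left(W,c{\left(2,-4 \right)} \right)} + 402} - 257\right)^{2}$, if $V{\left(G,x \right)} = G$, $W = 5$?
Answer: $\frac{10940741604}{165649} \approx 66048.0$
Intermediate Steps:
$c{\left(B,A \right)} = - 4 A - 3 B$
$\left(\frac{1}{V{\left(W,c{\left(2,-4 \right)} \right)} + 402} - 257\right)^{2} = \left(\frac{1}{5 + 402} - 257\right)^{2} = \left(\frac{1}{407} - 257\right)^{2} = \left(- \frac{104598}{407}\right)^{2} = \frac{10940741604}{165649}$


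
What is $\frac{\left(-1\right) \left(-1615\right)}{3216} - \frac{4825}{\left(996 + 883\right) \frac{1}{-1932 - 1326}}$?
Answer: $\frac{50558072185}{6042864} \approx 8366.6$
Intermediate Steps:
$\frac{\left(-1\right) \left(-1615\right)}{3216} - \frac{4825}{\left(996 + 883\right) \frac{1}{-1932 - 1326}} = 1615 \cdot \frac{1}{3216} - \frac{4825}{1879 \frac{1}{-3258}} = \frac{1615}{3216} - \frac{4825}{1879 \left(- \frac{1}{3258}\right)} = \frac{1615}{3216} - \frac{4825}{- \frac{1879}{3258}} = \frac{1615}{3216} - - \frac{15719850}{1879} = \frac{1615}{3216} + \frac{15719850}{1879} = \frac{50558072185}{6042864}$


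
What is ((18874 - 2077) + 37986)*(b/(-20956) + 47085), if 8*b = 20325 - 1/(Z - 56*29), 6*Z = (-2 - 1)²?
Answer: 1403267107893845859/544017760 ≈ 2.5795e+9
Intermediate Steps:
Z = 3/2 (Z = (-2 - 1)²/6 = (⅙)*(-3)² = (⅙)*9 = 3/2 ≈ 1.5000)
b = 65954627/25960 (b = (20325 - 1/(3/2 - 56*29))/8 = (20325 - 1/(3/2 - 1624))/8 = (20325 - 1/(-3245/2))/8 = (20325 - 1*(-2/3245))/8 = (20325 + 2/3245)/8 = (⅛)*(65954627/3245) = 65954627/25960 ≈ 2540.6)
((18874 - 2077) + 37986)*(b/(-20956) + 47085) = ((18874 - 2077) + 37986)*((65954627/25960)/(-20956) + 47085) = (16797 + 37986)*((65954627/25960)*(-1/20956) + 47085) = 54783*(-65954627/544017760 + 47085) = 54783*(25615010274973/544017760) = 1403267107893845859/544017760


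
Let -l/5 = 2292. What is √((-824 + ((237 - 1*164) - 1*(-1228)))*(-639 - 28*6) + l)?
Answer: I*√396399 ≈ 629.6*I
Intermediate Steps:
l = -11460 (l = -5*2292 = -11460)
√((-824 + ((237 - 1*164) - 1*(-1228)))*(-639 - 28*6) + l) = √((-824 + ((237 - 1*164) - 1*(-1228)))*(-639 - 28*6) - 11460) = √((-824 + ((237 - 164) + 1228))*(-639 - 168) - 11460) = √((-824 + (73 + 1228))*(-807) - 11460) = √((-824 + 1301)*(-807) - 11460) = √(477*(-807) - 11460) = √(-384939 - 11460) = √(-396399) = I*√396399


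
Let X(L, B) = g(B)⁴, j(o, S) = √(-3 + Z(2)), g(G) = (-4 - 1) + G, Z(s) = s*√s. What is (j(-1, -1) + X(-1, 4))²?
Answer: (1 + I*√(3 - 2*√2))² ≈ 0.82843 + 0.82843*I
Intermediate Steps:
Z(s) = s^(3/2)
g(G) = -5 + G
j(o, S) = √(-3 + 2*√2) (j(o, S) = √(-3 + 2^(3/2)) = √(-3 + 2*√2))
X(L, B) = (-5 + B)⁴
(j(-1, -1) + X(-1, 4))² = (√(-3 + 2*√2) + (-5 + 4)⁴)² = (√(-3 + 2*√2) + (-1)⁴)² = (√(-3 + 2*√2) + 1)² = (1 + √(-3 + 2*√2))²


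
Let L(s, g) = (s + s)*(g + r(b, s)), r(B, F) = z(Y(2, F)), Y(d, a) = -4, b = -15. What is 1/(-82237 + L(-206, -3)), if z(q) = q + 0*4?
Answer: -1/79353 ≈ -1.2602e-5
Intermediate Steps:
z(q) = q (z(q) = q + 0 = q)
r(B, F) = -4
L(s, g) = 2*s*(-4 + g) (L(s, g) = (s + s)*(g - 4) = (2*s)*(-4 + g) = 2*s*(-4 + g))
1/(-82237 + L(-206, -3)) = 1/(-82237 + 2*(-206)*(-4 - 3)) = 1/(-82237 + 2*(-206)*(-7)) = 1/(-82237 + 2884) = 1/(-79353) = -1/79353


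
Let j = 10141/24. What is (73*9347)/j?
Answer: 16375944/10141 ≈ 1614.8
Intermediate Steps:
j = 10141/24 (j = (1/24)*10141 = 10141/24 ≈ 422.54)
(73*9347)/j = (73*9347)/(10141/24) = 682331*(24/10141) = 16375944/10141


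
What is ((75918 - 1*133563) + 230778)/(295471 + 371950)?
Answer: 173133/667421 ≈ 0.25941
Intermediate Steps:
((75918 - 1*133563) + 230778)/(295471 + 371950) = ((75918 - 133563) + 230778)/667421 = (-57645 + 230778)*(1/667421) = 173133*(1/667421) = 173133/667421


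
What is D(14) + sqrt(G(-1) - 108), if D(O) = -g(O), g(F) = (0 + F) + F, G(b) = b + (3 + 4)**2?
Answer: -28 + 2*I*sqrt(15) ≈ -28.0 + 7.746*I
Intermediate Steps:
G(b) = 49 + b (G(b) = b + 7**2 = b + 49 = 49 + b)
g(F) = 2*F (g(F) = F + F = 2*F)
D(O) = -2*O
D(14) + sqrt(G(-1) - 108) = -2*14 + sqrt((49 - 1) - 108) = -28 + sqrt(48 - 108) = -28 + sqrt(-60) = -28 + 2*I*sqrt(15)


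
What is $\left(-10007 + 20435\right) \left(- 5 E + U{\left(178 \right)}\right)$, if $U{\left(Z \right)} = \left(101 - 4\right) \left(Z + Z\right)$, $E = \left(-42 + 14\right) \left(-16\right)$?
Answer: $336740976$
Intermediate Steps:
$E = 448$ ($E = \left(-28\right) \left(-16\right) = 448$)
$U{\left(Z \right)} = 194 Z$ ($U{\left(Z \right)} = 97 \cdot 2 Z = 194 Z$)
$\left(-10007 + 20435\right) \left(- 5 E + U{\left(178 \right)}\right) = \left(-10007 + 20435\right) \left(\left(-5\right) 448 + 194 \cdot 178\right) = 10428 \left(-2240 + 34532\right) = 10428 \cdot 32292 = 336740976$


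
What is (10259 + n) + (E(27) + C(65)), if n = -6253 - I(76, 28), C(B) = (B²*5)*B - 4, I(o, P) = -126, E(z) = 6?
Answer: 1377259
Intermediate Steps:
C(B) = -4 + 5*B³ (C(B) = (5*B²)*B - 4 = 5*B³ - 4 = -4 + 5*B³)
n = -6127 (n = -6253 - 1*(-126) = -6253 + 126 = -6127)
(10259 + n) + (E(27) + C(65)) = (10259 - 6127) + (6 + (-4 + 5*65³)) = 4132 + (6 + (-4 + 5*274625)) = 4132 + (6 + (-4 + 1373125)) = 4132 + (6 + 1373121) = 4132 + 1373127 = 1377259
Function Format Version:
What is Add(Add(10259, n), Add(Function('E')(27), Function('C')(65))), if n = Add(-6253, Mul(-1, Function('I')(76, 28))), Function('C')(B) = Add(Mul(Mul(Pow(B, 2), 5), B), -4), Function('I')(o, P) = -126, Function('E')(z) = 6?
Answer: 1377259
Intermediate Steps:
Function('C')(B) = Add(-4, Mul(5, Pow(B, 3))) (Function('C')(B) = Add(Mul(Mul(5, Pow(B, 2)), B), -4) = Add(Mul(5, Pow(B, 3)), -4) = Add(-4, Mul(5, Pow(B, 3))))
n = -6127 (n = Add(-6253, Mul(-1, -126)) = Add(-6253, 126) = -6127)
Add(Add(10259, n), Add(Function('E')(27), Function('C')(65))) = Add(Add(10259, -6127), Add(6, Add(-4, Mul(5, Pow(65, 3))))) = Add(4132, Add(6, Add(-4, Mul(5, 274625)))) = Add(4132, Add(6, Add(-4, 1373125))) = Add(4132, Add(6, 1373121)) = Add(4132, 1373127) = 1377259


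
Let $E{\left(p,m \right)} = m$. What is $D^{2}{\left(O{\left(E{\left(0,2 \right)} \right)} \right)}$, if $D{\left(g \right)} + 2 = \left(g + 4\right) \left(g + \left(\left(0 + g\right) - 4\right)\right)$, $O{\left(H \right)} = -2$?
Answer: $324$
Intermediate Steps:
$D{\left(g \right)} = -2 + \left(-4 + 2 g\right) \left(4 + g\right)$ ($D{\left(g \right)} = -2 + \left(g + 4\right) \left(g + \left(\left(0 + g\right) - 4\right)\right) = -2 + \left(4 + g\right) \left(g + \left(g - 4\right)\right) = -2 + \left(4 + g\right) \left(g + \left(-4 + g\right)\right) = -2 + \left(4 + g\right) \left(-4 + 2 g\right) = -2 + \left(-4 + 2 g\right) \left(4 + g\right)$)
$D^{2}{\left(O{\left(E{\left(0,2 \right)} \right)} \right)} = \left(-18 + 2 \left(-2\right)^{2} + 4 \left(-2\right)\right)^{2} = \left(-18 + 2 \cdot 4 - 8\right)^{2} = \left(-18 + 8 - 8\right)^{2} = \left(-18\right)^{2} = 324$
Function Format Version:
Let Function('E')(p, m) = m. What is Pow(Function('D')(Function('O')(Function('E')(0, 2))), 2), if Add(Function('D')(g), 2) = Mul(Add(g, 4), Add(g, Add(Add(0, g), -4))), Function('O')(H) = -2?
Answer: 324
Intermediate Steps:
Function('D')(g) = Add(-2, Mul(Add(-4, Mul(2, g)), Add(4, g))) (Function('D')(g) = Add(-2, Mul(Add(g, 4), Add(g, Add(Add(0, g), -4)))) = Add(-2, Mul(Add(4, g), Add(g, Add(g, -4)))) = Add(-2, Mul(Add(4, g), Add(g, Add(-4, g)))) = Add(-2, Mul(Add(4, g), Add(-4, Mul(2, g)))) = Add(-2, Mul(Add(-4, Mul(2, g)), Add(4, g))))
Pow(Function('D')(Function('O')(Function('E')(0, 2))), 2) = Pow(Add(-18, Mul(2, Pow(-2, 2)), Mul(4, -2)), 2) = Pow(Add(-18, Mul(2, 4), -8), 2) = Pow(Add(-18, 8, -8), 2) = Pow(-18, 2) = 324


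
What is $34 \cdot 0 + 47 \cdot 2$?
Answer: $94$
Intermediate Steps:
$34 \cdot 0 + 47 \cdot 2 = 0 + 94 = 94$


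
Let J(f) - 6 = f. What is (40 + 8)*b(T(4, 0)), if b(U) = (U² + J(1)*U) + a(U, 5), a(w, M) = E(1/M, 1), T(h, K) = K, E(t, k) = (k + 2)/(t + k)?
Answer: 120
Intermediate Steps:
E(t, k) = (2 + k)/(k + t)
J(f) = 6 + f
a(w, M) = 3/(1 + 1/M) (a(w, M) = (2 + 1)/(1 + 1/M) = 3/(1 + 1/M))
b(U) = 5/2 + U² + 7*U (b(U) = (U² + (6 + 1)*U) + 3*5/(1 + 5) = (U² + 7*U) + 3*5/6 = (U² + 7*U) + 3*5*(⅙) = (U² + 7*U) + 5/2 = 5/2 + U² + 7*U)
(40 + 8)*b(T(4, 0)) = (40 + 8)*(5/2 + 0² + 7*0) = 48*(5/2 + 0 + 0) = 48*(5/2) = 120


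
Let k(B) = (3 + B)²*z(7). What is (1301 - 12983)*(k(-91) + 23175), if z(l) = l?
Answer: -903988206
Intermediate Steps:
k(B) = 7*(3 + B)² (k(B) = (3 + B)²*7 = 7*(3 + B)²)
(1301 - 12983)*(k(-91) + 23175) = (1301 - 12983)*(7*(3 - 91)² + 23175) = -11682*(7*(-88)² + 23175) = -11682*(7*7744 + 23175) = -11682*(54208 + 23175) = -11682*77383 = -903988206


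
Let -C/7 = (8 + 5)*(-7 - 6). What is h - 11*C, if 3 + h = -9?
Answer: -13025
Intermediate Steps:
h = -12 (h = -3 - 9 = -12)
C = 1183 (C = -7*(8 + 5)*(-7 - 6) = -91*(-13) = -7*(-169) = 1183)
h - 11*C = -12 - 11*1183 = -12 - 13013 = -13025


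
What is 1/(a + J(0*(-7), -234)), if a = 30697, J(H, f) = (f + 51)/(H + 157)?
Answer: 157/4819246 ≈ 3.2578e-5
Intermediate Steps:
J(H, f) = (51 + f)/(157 + H)
1/(a + J(0*(-7), -234)) = 1/(30697 + (51 - 234)/(157 + 0*(-7))) = 1/(30697 - 183/(157 + 0)) = 1/(30697 - 183/157) = 1/(4819246/157) = 157/4819246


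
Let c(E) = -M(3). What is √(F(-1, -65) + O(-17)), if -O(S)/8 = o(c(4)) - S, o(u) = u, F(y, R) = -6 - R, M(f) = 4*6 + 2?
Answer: √131 ≈ 11.446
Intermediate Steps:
M(f) = 26 (M(f) = 24 + 2 = 26)
c(E) = -26 (c(E) = -1*26 = -26)
O(S) = 208 + 8*S (O(S) = -8*(-26 - S) = 208 + 8*S)
√(F(-1, -65) + O(-17)) = √((-6 - 1*(-65)) + (208 + 8*(-17))) = √((-6 + 65) + (208 - 136)) = √(59 + 72) = √131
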